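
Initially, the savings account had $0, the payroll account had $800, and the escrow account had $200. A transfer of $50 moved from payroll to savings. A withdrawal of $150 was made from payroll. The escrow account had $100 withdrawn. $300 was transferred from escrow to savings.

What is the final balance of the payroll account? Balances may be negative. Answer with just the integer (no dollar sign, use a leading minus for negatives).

Tracking account balances step by step:
Start: savings=0, payroll=800, escrow=200
Event 1 (transfer 50 payroll -> savings): payroll: 800 - 50 = 750, savings: 0 + 50 = 50. Balances: savings=50, payroll=750, escrow=200
Event 2 (withdraw 150 from payroll): payroll: 750 - 150 = 600. Balances: savings=50, payroll=600, escrow=200
Event 3 (withdraw 100 from escrow): escrow: 200 - 100 = 100. Balances: savings=50, payroll=600, escrow=100
Event 4 (transfer 300 escrow -> savings): escrow: 100 - 300 = -200, savings: 50 + 300 = 350. Balances: savings=350, payroll=600, escrow=-200

Final balance of payroll: 600

Answer: 600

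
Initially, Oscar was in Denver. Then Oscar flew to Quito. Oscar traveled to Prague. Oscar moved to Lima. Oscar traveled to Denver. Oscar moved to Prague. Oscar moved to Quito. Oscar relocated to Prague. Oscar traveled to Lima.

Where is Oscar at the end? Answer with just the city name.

Tracking Oscar's location:
Start: Oscar is in Denver.
After move 1: Denver -> Quito. Oscar is in Quito.
After move 2: Quito -> Prague. Oscar is in Prague.
After move 3: Prague -> Lima. Oscar is in Lima.
After move 4: Lima -> Denver. Oscar is in Denver.
After move 5: Denver -> Prague. Oscar is in Prague.
After move 6: Prague -> Quito. Oscar is in Quito.
After move 7: Quito -> Prague. Oscar is in Prague.
After move 8: Prague -> Lima. Oscar is in Lima.

Answer: Lima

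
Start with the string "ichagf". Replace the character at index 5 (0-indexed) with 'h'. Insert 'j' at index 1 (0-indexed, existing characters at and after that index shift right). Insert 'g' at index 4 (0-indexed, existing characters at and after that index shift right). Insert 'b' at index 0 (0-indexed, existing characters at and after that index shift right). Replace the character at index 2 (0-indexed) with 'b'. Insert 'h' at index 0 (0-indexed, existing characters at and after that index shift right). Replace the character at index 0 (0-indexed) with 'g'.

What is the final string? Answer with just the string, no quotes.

Answer: gbibchgagh

Derivation:
Applying each edit step by step:
Start: "ichagf"
Op 1 (replace idx 5: 'f' -> 'h'): "ichagf" -> "ichagh"
Op 2 (insert 'j' at idx 1): "ichagh" -> "ijchagh"
Op 3 (insert 'g' at idx 4): "ijchagh" -> "ijchgagh"
Op 4 (insert 'b' at idx 0): "ijchgagh" -> "bijchgagh"
Op 5 (replace idx 2: 'j' -> 'b'): "bijchgagh" -> "bibchgagh"
Op 6 (insert 'h' at idx 0): "bibchgagh" -> "hbibchgagh"
Op 7 (replace idx 0: 'h' -> 'g'): "hbibchgagh" -> "gbibchgagh"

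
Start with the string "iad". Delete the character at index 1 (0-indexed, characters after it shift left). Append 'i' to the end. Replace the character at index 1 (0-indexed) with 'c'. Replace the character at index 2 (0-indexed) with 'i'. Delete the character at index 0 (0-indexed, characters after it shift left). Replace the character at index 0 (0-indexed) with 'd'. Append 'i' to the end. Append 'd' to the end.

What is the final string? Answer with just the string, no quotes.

Answer: diid

Derivation:
Applying each edit step by step:
Start: "iad"
Op 1 (delete idx 1 = 'a'): "iad" -> "id"
Op 2 (append 'i'): "id" -> "idi"
Op 3 (replace idx 1: 'd' -> 'c'): "idi" -> "ici"
Op 4 (replace idx 2: 'i' -> 'i'): "ici" -> "ici"
Op 5 (delete idx 0 = 'i'): "ici" -> "ci"
Op 6 (replace idx 0: 'c' -> 'd'): "ci" -> "di"
Op 7 (append 'i'): "di" -> "dii"
Op 8 (append 'd'): "dii" -> "diid"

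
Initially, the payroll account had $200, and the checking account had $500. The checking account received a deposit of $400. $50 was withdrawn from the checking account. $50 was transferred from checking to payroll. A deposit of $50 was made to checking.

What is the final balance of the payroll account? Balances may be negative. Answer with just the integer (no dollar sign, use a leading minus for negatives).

Tracking account balances step by step:
Start: payroll=200, checking=500
Event 1 (deposit 400 to checking): checking: 500 + 400 = 900. Balances: payroll=200, checking=900
Event 2 (withdraw 50 from checking): checking: 900 - 50 = 850. Balances: payroll=200, checking=850
Event 3 (transfer 50 checking -> payroll): checking: 850 - 50 = 800, payroll: 200 + 50 = 250. Balances: payroll=250, checking=800
Event 4 (deposit 50 to checking): checking: 800 + 50 = 850. Balances: payroll=250, checking=850

Final balance of payroll: 250

Answer: 250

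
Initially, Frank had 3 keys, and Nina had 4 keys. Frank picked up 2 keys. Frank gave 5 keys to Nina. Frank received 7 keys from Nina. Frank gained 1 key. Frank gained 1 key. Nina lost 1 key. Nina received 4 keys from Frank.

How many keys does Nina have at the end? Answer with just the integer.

Tracking counts step by step:
Start: Frank=3, Nina=4
Event 1 (Frank +2): Frank: 3 -> 5. State: Frank=5, Nina=4
Event 2 (Frank -> Nina, 5): Frank: 5 -> 0, Nina: 4 -> 9. State: Frank=0, Nina=9
Event 3 (Nina -> Frank, 7): Nina: 9 -> 2, Frank: 0 -> 7. State: Frank=7, Nina=2
Event 4 (Frank +1): Frank: 7 -> 8. State: Frank=8, Nina=2
Event 5 (Frank +1): Frank: 8 -> 9. State: Frank=9, Nina=2
Event 6 (Nina -1): Nina: 2 -> 1. State: Frank=9, Nina=1
Event 7 (Frank -> Nina, 4): Frank: 9 -> 5, Nina: 1 -> 5. State: Frank=5, Nina=5

Nina's final count: 5

Answer: 5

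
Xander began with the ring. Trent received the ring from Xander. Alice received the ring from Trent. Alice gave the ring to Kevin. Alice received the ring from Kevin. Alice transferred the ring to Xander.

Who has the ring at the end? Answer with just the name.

Answer: Xander

Derivation:
Tracking the ring through each event:
Start: Xander has the ring.
After event 1: Trent has the ring.
After event 2: Alice has the ring.
After event 3: Kevin has the ring.
After event 4: Alice has the ring.
After event 5: Xander has the ring.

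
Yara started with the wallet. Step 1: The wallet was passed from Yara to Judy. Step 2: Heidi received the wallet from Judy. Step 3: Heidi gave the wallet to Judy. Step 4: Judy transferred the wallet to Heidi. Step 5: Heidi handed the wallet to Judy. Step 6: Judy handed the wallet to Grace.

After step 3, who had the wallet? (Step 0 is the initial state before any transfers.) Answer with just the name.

Answer: Judy

Derivation:
Tracking the wallet holder through step 3:
After step 0 (start): Yara
After step 1: Judy
After step 2: Heidi
After step 3: Judy

At step 3, the holder is Judy.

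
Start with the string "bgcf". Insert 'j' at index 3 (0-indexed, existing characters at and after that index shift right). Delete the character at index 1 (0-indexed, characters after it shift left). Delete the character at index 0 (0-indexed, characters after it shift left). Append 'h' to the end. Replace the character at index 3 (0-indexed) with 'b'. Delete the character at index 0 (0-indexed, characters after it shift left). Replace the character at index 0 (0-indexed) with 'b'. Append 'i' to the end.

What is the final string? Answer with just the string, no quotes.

Applying each edit step by step:
Start: "bgcf"
Op 1 (insert 'j' at idx 3): "bgcf" -> "bgcjf"
Op 2 (delete idx 1 = 'g'): "bgcjf" -> "bcjf"
Op 3 (delete idx 0 = 'b'): "bcjf" -> "cjf"
Op 4 (append 'h'): "cjf" -> "cjfh"
Op 5 (replace idx 3: 'h' -> 'b'): "cjfh" -> "cjfb"
Op 6 (delete idx 0 = 'c'): "cjfb" -> "jfb"
Op 7 (replace idx 0: 'j' -> 'b'): "jfb" -> "bfb"
Op 8 (append 'i'): "bfb" -> "bfbi"

Answer: bfbi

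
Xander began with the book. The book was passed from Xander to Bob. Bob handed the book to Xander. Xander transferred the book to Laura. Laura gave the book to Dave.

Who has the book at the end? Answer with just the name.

Tracking the book through each event:
Start: Xander has the book.
After event 1: Bob has the book.
After event 2: Xander has the book.
After event 3: Laura has the book.
After event 4: Dave has the book.

Answer: Dave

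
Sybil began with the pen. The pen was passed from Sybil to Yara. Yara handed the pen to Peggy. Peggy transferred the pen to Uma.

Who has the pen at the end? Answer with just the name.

Answer: Uma

Derivation:
Tracking the pen through each event:
Start: Sybil has the pen.
After event 1: Yara has the pen.
After event 2: Peggy has the pen.
After event 3: Uma has the pen.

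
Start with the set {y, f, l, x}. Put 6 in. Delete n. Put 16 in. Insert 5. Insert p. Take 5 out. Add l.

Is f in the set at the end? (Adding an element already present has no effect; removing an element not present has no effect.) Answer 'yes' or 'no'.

Answer: yes

Derivation:
Tracking the set through each operation:
Start: {f, l, x, y}
Event 1 (add 6): added. Set: {6, f, l, x, y}
Event 2 (remove n): not present, no change. Set: {6, f, l, x, y}
Event 3 (add 16): added. Set: {16, 6, f, l, x, y}
Event 4 (add 5): added. Set: {16, 5, 6, f, l, x, y}
Event 5 (add p): added. Set: {16, 5, 6, f, l, p, x, y}
Event 6 (remove 5): removed. Set: {16, 6, f, l, p, x, y}
Event 7 (add l): already present, no change. Set: {16, 6, f, l, p, x, y}

Final set: {16, 6, f, l, p, x, y} (size 7)
f is in the final set.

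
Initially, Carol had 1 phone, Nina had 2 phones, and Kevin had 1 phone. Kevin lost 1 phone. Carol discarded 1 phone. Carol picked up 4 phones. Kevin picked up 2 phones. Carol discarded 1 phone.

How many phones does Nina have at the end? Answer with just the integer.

Answer: 2

Derivation:
Tracking counts step by step:
Start: Carol=1, Nina=2, Kevin=1
Event 1 (Kevin -1): Kevin: 1 -> 0. State: Carol=1, Nina=2, Kevin=0
Event 2 (Carol -1): Carol: 1 -> 0. State: Carol=0, Nina=2, Kevin=0
Event 3 (Carol +4): Carol: 0 -> 4. State: Carol=4, Nina=2, Kevin=0
Event 4 (Kevin +2): Kevin: 0 -> 2. State: Carol=4, Nina=2, Kevin=2
Event 5 (Carol -1): Carol: 4 -> 3. State: Carol=3, Nina=2, Kevin=2

Nina's final count: 2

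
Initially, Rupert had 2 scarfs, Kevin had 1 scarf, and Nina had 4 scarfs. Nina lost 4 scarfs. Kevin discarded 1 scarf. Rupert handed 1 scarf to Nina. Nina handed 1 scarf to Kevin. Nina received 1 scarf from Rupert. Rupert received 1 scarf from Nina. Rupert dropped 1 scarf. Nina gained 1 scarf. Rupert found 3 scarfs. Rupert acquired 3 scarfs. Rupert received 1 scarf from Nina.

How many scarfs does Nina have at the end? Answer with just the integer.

Answer: 0

Derivation:
Tracking counts step by step:
Start: Rupert=2, Kevin=1, Nina=4
Event 1 (Nina -4): Nina: 4 -> 0. State: Rupert=2, Kevin=1, Nina=0
Event 2 (Kevin -1): Kevin: 1 -> 0. State: Rupert=2, Kevin=0, Nina=0
Event 3 (Rupert -> Nina, 1): Rupert: 2 -> 1, Nina: 0 -> 1. State: Rupert=1, Kevin=0, Nina=1
Event 4 (Nina -> Kevin, 1): Nina: 1 -> 0, Kevin: 0 -> 1. State: Rupert=1, Kevin=1, Nina=0
Event 5 (Rupert -> Nina, 1): Rupert: 1 -> 0, Nina: 0 -> 1. State: Rupert=0, Kevin=1, Nina=1
Event 6 (Nina -> Rupert, 1): Nina: 1 -> 0, Rupert: 0 -> 1. State: Rupert=1, Kevin=1, Nina=0
Event 7 (Rupert -1): Rupert: 1 -> 0. State: Rupert=0, Kevin=1, Nina=0
Event 8 (Nina +1): Nina: 0 -> 1. State: Rupert=0, Kevin=1, Nina=1
Event 9 (Rupert +3): Rupert: 0 -> 3. State: Rupert=3, Kevin=1, Nina=1
Event 10 (Rupert +3): Rupert: 3 -> 6. State: Rupert=6, Kevin=1, Nina=1
Event 11 (Nina -> Rupert, 1): Nina: 1 -> 0, Rupert: 6 -> 7. State: Rupert=7, Kevin=1, Nina=0

Nina's final count: 0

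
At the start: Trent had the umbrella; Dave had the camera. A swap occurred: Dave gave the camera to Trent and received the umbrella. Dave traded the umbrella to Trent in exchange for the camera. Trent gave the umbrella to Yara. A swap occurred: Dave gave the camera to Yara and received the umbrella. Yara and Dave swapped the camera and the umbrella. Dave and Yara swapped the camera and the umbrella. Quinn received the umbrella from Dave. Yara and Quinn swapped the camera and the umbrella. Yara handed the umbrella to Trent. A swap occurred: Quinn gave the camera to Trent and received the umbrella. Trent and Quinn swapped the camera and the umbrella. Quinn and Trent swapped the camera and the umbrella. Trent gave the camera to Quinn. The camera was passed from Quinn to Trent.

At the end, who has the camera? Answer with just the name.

Answer: Trent

Derivation:
Tracking all object holders:
Start: umbrella:Trent, camera:Dave
Event 1 (swap camera<->umbrella: now camera:Trent, umbrella:Dave). State: umbrella:Dave, camera:Trent
Event 2 (swap umbrella<->camera: now umbrella:Trent, camera:Dave). State: umbrella:Trent, camera:Dave
Event 3 (give umbrella: Trent -> Yara). State: umbrella:Yara, camera:Dave
Event 4 (swap camera<->umbrella: now camera:Yara, umbrella:Dave). State: umbrella:Dave, camera:Yara
Event 5 (swap camera<->umbrella: now camera:Dave, umbrella:Yara). State: umbrella:Yara, camera:Dave
Event 6 (swap camera<->umbrella: now camera:Yara, umbrella:Dave). State: umbrella:Dave, camera:Yara
Event 7 (give umbrella: Dave -> Quinn). State: umbrella:Quinn, camera:Yara
Event 8 (swap camera<->umbrella: now camera:Quinn, umbrella:Yara). State: umbrella:Yara, camera:Quinn
Event 9 (give umbrella: Yara -> Trent). State: umbrella:Trent, camera:Quinn
Event 10 (swap camera<->umbrella: now camera:Trent, umbrella:Quinn). State: umbrella:Quinn, camera:Trent
Event 11 (swap camera<->umbrella: now camera:Quinn, umbrella:Trent). State: umbrella:Trent, camera:Quinn
Event 12 (swap camera<->umbrella: now camera:Trent, umbrella:Quinn). State: umbrella:Quinn, camera:Trent
Event 13 (give camera: Trent -> Quinn). State: umbrella:Quinn, camera:Quinn
Event 14 (give camera: Quinn -> Trent). State: umbrella:Quinn, camera:Trent

Final state: umbrella:Quinn, camera:Trent
The camera is held by Trent.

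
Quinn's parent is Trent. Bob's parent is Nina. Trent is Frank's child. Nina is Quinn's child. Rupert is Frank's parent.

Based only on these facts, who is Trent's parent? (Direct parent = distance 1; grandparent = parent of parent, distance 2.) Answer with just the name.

Reconstructing the parent chain from the given facts:
  Rupert -> Frank -> Trent -> Quinn -> Nina -> Bob
(each arrow means 'parent of the next')
Positions in the chain (0 = top):
  position of Rupert: 0
  position of Frank: 1
  position of Trent: 2
  position of Quinn: 3
  position of Nina: 4
  position of Bob: 5

Trent is at position 2; the parent is 1 step up the chain, i.e. position 1: Frank.

Answer: Frank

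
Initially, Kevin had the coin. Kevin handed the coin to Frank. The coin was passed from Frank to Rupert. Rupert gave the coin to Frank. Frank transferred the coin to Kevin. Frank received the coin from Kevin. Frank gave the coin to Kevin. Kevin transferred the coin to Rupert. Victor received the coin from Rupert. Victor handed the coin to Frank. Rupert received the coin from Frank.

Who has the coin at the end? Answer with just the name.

Tracking the coin through each event:
Start: Kevin has the coin.
After event 1: Frank has the coin.
After event 2: Rupert has the coin.
After event 3: Frank has the coin.
After event 4: Kevin has the coin.
After event 5: Frank has the coin.
After event 6: Kevin has the coin.
After event 7: Rupert has the coin.
After event 8: Victor has the coin.
After event 9: Frank has the coin.
After event 10: Rupert has the coin.

Answer: Rupert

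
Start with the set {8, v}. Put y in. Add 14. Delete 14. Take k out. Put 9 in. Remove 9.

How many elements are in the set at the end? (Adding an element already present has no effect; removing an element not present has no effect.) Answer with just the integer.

Answer: 3

Derivation:
Tracking the set through each operation:
Start: {8, v}
Event 1 (add y): added. Set: {8, v, y}
Event 2 (add 14): added. Set: {14, 8, v, y}
Event 3 (remove 14): removed. Set: {8, v, y}
Event 4 (remove k): not present, no change. Set: {8, v, y}
Event 5 (add 9): added. Set: {8, 9, v, y}
Event 6 (remove 9): removed. Set: {8, v, y}

Final set: {8, v, y} (size 3)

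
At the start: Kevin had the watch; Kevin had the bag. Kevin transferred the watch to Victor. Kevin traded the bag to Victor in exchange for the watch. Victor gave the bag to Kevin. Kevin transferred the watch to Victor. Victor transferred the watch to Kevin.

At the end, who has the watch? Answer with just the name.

Answer: Kevin

Derivation:
Tracking all object holders:
Start: watch:Kevin, bag:Kevin
Event 1 (give watch: Kevin -> Victor). State: watch:Victor, bag:Kevin
Event 2 (swap bag<->watch: now bag:Victor, watch:Kevin). State: watch:Kevin, bag:Victor
Event 3 (give bag: Victor -> Kevin). State: watch:Kevin, bag:Kevin
Event 4 (give watch: Kevin -> Victor). State: watch:Victor, bag:Kevin
Event 5 (give watch: Victor -> Kevin). State: watch:Kevin, bag:Kevin

Final state: watch:Kevin, bag:Kevin
The watch is held by Kevin.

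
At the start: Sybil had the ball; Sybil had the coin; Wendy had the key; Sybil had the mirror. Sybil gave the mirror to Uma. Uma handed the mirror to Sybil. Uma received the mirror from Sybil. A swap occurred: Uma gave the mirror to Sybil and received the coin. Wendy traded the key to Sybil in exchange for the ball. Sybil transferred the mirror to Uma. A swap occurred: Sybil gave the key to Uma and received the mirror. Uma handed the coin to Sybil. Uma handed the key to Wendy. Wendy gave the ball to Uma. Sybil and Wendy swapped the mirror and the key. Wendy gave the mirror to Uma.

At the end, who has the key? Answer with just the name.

Answer: Sybil

Derivation:
Tracking all object holders:
Start: ball:Sybil, coin:Sybil, key:Wendy, mirror:Sybil
Event 1 (give mirror: Sybil -> Uma). State: ball:Sybil, coin:Sybil, key:Wendy, mirror:Uma
Event 2 (give mirror: Uma -> Sybil). State: ball:Sybil, coin:Sybil, key:Wendy, mirror:Sybil
Event 3 (give mirror: Sybil -> Uma). State: ball:Sybil, coin:Sybil, key:Wendy, mirror:Uma
Event 4 (swap mirror<->coin: now mirror:Sybil, coin:Uma). State: ball:Sybil, coin:Uma, key:Wendy, mirror:Sybil
Event 5 (swap key<->ball: now key:Sybil, ball:Wendy). State: ball:Wendy, coin:Uma, key:Sybil, mirror:Sybil
Event 6 (give mirror: Sybil -> Uma). State: ball:Wendy, coin:Uma, key:Sybil, mirror:Uma
Event 7 (swap key<->mirror: now key:Uma, mirror:Sybil). State: ball:Wendy, coin:Uma, key:Uma, mirror:Sybil
Event 8 (give coin: Uma -> Sybil). State: ball:Wendy, coin:Sybil, key:Uma, mirror:Sybil
Event 9 (give key: Uma -> Wendy). State: ball:Wendy, coin:Sybil, key:Wendy, mirror:Sybil
Event 10 (give ball: Wendy -> Uma). State: ball:Uma, coin:Sybil, key:Wendy, mirror:Sybil
Event 11 (swap mirror<->key: now mirror:Wendy, key:Sybil). State: ball:Uma, coin:Sybil, key:Sybil, mirror:Wendy
Event 12 (give mirror: Wendy -> Uma). State: ball:Uma, coin:Sybil, key:Sybil, mirror:Uma

Final state: ball:Uma, coin:Sybil, key:Sybil, mirror:Uma
The key is held by Sybil.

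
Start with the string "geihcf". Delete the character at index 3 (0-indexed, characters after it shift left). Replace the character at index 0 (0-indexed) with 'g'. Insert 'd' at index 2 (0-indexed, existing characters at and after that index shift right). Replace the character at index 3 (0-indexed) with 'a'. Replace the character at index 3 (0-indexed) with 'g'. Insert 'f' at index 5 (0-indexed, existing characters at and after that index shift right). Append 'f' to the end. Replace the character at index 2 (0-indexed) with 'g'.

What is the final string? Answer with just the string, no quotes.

Answer: geggcfff

Derivation:
Applying each edit step by step:
Start: "geihcf"
Op 1 (delete idx 3 = 'h'): "geihcf" -> "geicf"
Op 2 (replace idx 0: 'g' -> 'g'): "geicf" -> "geicf"
Op 3 (insert 'd' at idx 2): "geicf" -> "gedicf"
Op 4 (replace idx 3: 'i' -> 'a'): "gedicf" -> "gedacf"
Op 5 (replace idx 3: 'a' -> 'g'): "gedacf" -> "gedgcf"
Op 6 (insert 'f' at idx 5): "gedgcf" -> "gedgcff"
Op 7 (append 'f'): "gedgcff" -> "gedgcfff"
Op 8 (replace idx 2: 'd' -> 'g'): "gedgcfff" -> "geggcfff"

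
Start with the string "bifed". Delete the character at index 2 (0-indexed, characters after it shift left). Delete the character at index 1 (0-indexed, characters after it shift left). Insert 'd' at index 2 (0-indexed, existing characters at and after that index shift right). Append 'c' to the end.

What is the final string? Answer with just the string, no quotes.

Answer: beddc

Derivation:
Applying each edit step by step:
Start: "bifed"
Op 1 (delete idx 2 = 'f'): "bifed" -> "bied"
Op 2 (delete idx 1 = 'i'): "bied" -> "bed"
Op 3 (insert 'd' at idx 2): "bed" -> "bedd"
Op 4 (append 'c'): "bedd" -> "beddc"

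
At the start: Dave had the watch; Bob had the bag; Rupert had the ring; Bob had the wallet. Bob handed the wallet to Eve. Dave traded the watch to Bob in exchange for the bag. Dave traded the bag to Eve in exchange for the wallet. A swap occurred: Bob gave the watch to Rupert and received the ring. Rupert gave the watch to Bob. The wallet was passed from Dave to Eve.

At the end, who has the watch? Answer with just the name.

Tracking all object holders:
Start: watch:Dave, bag:Bob, ring:Rupert, wallet:Bob
Event 1 (give wallet: Bob -> Eve). State: watch:Dave, bag:Bob, ring:Rupert, wallet:Eve
Event 2 (swap watch<->bag: now watch:Bob, bag:Dave). State: watch:Bob, bag:Dave, ring:Rupert, wallet:Eve
Event 3 (swap bag<->wallet: now bag:Eve, wallet:Dave). State: watch:Bob, bag:Eve, ring:Rupert, wallet:Dave
Event 4 (swap watch<->ring: now watch:Rupert, ring:Bob). State: watch:Rupert, bag:Eve, ring:Bob, wallet:Dave
Event 5 (give watch: Rupert -> Bob). State: watch:Bob, bag:Eve, ring:Bob, wallet:Dave
Event 6 (give wallet: Dave -> Eve). State: watch:Bob, bag:Eve, ring:Bob, wallet:Eve

Final state: watch:Bob, bag:Eve, ring:Bob, wallet:Eve
The watch is held by Bob.

Answer: Bob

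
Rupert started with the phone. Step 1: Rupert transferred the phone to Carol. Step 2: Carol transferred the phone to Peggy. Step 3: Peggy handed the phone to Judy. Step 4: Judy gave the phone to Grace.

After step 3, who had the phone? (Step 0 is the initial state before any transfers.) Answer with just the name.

Tracking the phone holder through step 3:
After step 0 (start): Rupert
After step 1: Carol
After step 2: Peggy
After step 3: Judy

At step 3, the holder is Judy.

Answer: Judy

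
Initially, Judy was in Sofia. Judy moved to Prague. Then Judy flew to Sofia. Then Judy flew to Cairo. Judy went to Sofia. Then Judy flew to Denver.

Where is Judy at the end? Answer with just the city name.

Answer: Denver

Derivation:
Tracking Judy's location:
Start: Judy is in Sofia.
After move 1: Sofia -> Prague. Judy is in Prague.
After move 2: Prague -> Sofia. Judy is in Sofia.
After move 3: Sofia -> Cairo. Judy is in Cairo.
After move 4: Cairo -> Sofia. Judy is in Sofia.
After move 5: Sofia -> Denver. Judy is in Denver.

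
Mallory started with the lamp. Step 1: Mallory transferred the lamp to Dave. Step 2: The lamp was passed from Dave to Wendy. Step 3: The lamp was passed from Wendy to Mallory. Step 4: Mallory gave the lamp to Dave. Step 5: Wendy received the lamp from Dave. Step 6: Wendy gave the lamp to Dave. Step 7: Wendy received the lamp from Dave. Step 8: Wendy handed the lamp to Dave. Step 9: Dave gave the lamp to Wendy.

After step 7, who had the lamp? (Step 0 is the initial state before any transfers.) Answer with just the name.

Tracking the lamp holder through step 7:
After step 0 (start): Mallory
After step 1: Dave
After step 2: Wendy
After step 3: Mallory
After step 4: Dave
After step 5: Wendy
After step 6: Dave
After step 7: Wendy

At step 7, the holder is Wendy.

Answer: Wendy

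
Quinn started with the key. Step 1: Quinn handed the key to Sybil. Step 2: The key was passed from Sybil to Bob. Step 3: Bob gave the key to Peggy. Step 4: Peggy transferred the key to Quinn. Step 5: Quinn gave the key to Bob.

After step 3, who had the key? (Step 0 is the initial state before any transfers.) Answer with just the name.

Tracking the key holder through step 3:
After step 0 (start): Quinn
After step 1: Sybil
After step 2: Bob
After step 3: Peggy

At step 3, the holder is Peggy.

Answer: Peggy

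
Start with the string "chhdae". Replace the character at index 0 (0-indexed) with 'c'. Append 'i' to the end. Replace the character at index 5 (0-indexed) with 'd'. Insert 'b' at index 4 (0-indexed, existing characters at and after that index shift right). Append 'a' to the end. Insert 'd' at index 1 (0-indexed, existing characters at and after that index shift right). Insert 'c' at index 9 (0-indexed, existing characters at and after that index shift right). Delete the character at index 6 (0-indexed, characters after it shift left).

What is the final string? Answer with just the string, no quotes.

Answer: cdhhdbdica

Derivation:
Applying each edit step by step:
Start: "chhdae"
Op 1 (replace idx 0: 'c' -> 'c'): "chhdae" -> "chhdae"
Op 2 (append 'i'): "chhdae" -> "chhdaei"
Op 3 (replace idx 5: 'e' -> 'd'): "chhdaei" -> "chhdadi"
Op 4 (insert 'b' at idx 4): "chhdadi" -> "chhdbadi"
Op 5 (append 'a'): "chhdbadi" -> "chhdbadia"
Op 6 (insert 'd' at idx 1): "chhdbadia" -> "cdhhdbadia"
Op 7 (insert 'c' at idx 9): "cdhhdbadia" -> "cdhhdbadica"
Op 8 (delete idx 6 = 'a'): "cdhhdbadica" -> "cdhhdbdica"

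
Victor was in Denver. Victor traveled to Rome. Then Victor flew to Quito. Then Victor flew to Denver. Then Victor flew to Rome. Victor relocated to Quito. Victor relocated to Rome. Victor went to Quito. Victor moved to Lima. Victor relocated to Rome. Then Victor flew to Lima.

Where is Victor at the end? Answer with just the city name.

Tracking Victor's location:
Start: Victor is in Denver.
After move 1: Denver -> Rome. Victor is in Rome.
After move 2: Rome -> Quito. Victor is in Quito.
After move 3: Quito -> Denver. Victor is in Denver.
After move 4: Denver -> Rome. Victor is in Rome.
After move 5: Rome -> Quito. Victor is in Quito.
After move 6: Quito -> Rome. Victor is in Rome.
After move 7: Rome -> Quito. Victor is in Quito.
After move 8: Quito -> Lima. Victor is in Lima.
After move 9: Lima -> Rome. Victor is in Rome.
After move 10: Rome -> Lima. Victor is in Lima.

Answer: Lima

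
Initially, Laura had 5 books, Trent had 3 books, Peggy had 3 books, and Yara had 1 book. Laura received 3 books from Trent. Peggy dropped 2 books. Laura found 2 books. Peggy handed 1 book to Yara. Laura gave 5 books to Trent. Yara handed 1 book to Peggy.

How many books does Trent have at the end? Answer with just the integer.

Answer: 5

Derivation:
Tracking counts step by step:
Start: Laura=5, Trent=3, Peggy=3, Yara=1
Event 1 (Trent -> Laura, 3): Trent: 3 -> 0, Laura: 5 -> 8. State: Laura=8, Trent=0, Peggy=3, Yara=1
Event 2 (Peggy -2): Peggy: 3 -> 1. State: Laura=8, Trent=0, Peggy=1, Yara=1
Event 3 (Laura +2): Laura: 8 -> 10. State: Laura=10, Trent=0, Peggy=1, Yara=1
Event 4 (Peggy -> Yara, 1): Peggy: 1 -> 0, Yara: 1 -> 2. State: Laura=10, Trent=0, Peggy=0, Yara=2
Event 5 (Laura -> Trent, 5): Laura: 10 -> 5, Trent: 0 -> 5. State: Laura=5, Trent=5, Peggy=0, Yara=2
Event 6 (Yara -> Peggy, 1): Yara: 2 -> 1, Peggy: 0 -> 1. State: Laura=5, Trent=5, Peggy=1, Yara=1

Trent's final count: 5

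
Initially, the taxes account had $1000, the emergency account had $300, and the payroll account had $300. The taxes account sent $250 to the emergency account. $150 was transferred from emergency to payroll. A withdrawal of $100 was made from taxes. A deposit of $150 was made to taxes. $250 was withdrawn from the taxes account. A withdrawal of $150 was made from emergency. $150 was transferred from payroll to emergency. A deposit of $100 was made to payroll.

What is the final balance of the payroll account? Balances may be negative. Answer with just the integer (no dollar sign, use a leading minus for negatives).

Answer: 400

Derivation:
Tracking account balances step by step:
Start: taxes=1000, emergency=300, payroll=300
Event 1 (transfer 250 taxes -> emergency): taxes: 1000 - 250 = 750, emergency: 300 + 250 = 550. Balances: taxes=750, emergency=550, payroll=300
Event 2 (transfer 150 emergency -> payroll): emergency: 550 - 150 = 400, payroll: 300 + 150 = 450. Balances: taxes=750, emergency=400, payroll=450
Event 3 (withdraw 100 from taxes): taxes: 750 - 100 = 650. Balances: taxes=650, emergency=400, payroll=450
Event 4 (deposit 150 to taxes): taxes: 650 + 150 = 800. Balances: taxes=800, emergency=400, payroll=450
Event 5 (withdraw 250 from taxes): taxes: 800 - 250 = 550. Balances: taxes=550, emergency=400, payroll=450
Event 6 (withdraw 150 from emergency): emergency: 400 - 150 = 250. Balances: taxes=550, emergency=250, payroll=450
Event 7 (transfer 150 payroll -> emergency): payroll: 450 - 150 = 300, emergency: 250 + 150 = 400. Balances: taxes=550, emergency=400, payroll=300
Event 8 (deposit 100 to payroll): payroll: 300 + 100 = 400. Balances: taxes=550, emergency=400, payroll=400

Final balance of payroll: 400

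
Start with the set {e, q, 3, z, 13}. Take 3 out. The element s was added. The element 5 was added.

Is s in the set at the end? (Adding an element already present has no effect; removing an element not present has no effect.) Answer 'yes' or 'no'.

Answer: yes

Derivation:
Tracking the set through each operation:
Start: {13, 3, e, q, z}
Event 1 (remove 3): removed. Set: {13, e, q, z}
Event 2 (add s): added. Set: {13, e, q, s, z}
Event 3 (add 5): added. Set: {13, 5, e, q, s, z}

Final set: {13, 5, e, q, s, z} (size 6)
s is in the final set.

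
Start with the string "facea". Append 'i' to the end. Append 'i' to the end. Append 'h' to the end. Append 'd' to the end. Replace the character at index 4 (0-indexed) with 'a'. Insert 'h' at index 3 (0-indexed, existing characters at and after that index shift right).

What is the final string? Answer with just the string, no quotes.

Applying each edit step by step:
Start: "facea"
Op 1 (append 'i'): "facea" -> "faceai"
Op 2 (append 'i'): "faceai" -> "faceaii"
Op 3 (append 'h'): "faceaii" -> "faceaiih"
Op 4 (append 'd'): "faceaiih" -> "faceaiihd"
Op 5 (replace idx 4: 'a' -> 'a'): "faceaiihd" -> "faceaiihd"
Op 6 (insert 'h' at idx 3): "faceaiihd" -> "facheaiihd"

Answer: facheaiihd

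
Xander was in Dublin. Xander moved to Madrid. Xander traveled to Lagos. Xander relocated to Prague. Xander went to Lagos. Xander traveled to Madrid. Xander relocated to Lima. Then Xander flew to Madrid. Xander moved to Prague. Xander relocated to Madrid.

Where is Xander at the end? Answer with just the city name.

Tracking Xander's location:
Start: Xander is in Dublin.
After move 1: Dublin -> Madrid. Xander is in Madrid.
After move 2: Madrid -> Lagos. Xander is in Lagos.
After move 3: Lagos -> Prague. Xander is in Prague.
After move 4: Prague -> Lagos. Xander is in Lagos.
After move 5: Lagos -> Madrid. Xander is in Madrid.
After move 6: Madrid -> Lima. Xander is in Lima.
After move 7: Lima -> Madrid. Xander is in Madrid.
After move 8: Madrid -> Prague. Xander is in Prague.
After move 9: Prague -> Madrid. Xander is in Madrid.

Answer: Madrid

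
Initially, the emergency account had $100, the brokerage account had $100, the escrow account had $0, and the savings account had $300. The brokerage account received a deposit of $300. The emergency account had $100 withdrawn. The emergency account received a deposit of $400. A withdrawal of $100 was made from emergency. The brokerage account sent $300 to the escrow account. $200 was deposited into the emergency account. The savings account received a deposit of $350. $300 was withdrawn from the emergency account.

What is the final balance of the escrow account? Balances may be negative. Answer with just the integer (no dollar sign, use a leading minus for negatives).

Tracking account balances step by step:
Start: emergency=100, brokerage=100, escrow=0, savings=300
Event 1 (deposit 300 to brokerage): brokerage: 100 + 300 = 400. Balances: emergency=100, brokerage=400, escrow=0, savings=300
Event 2 (withdraw 100 from emergency): emergency: 100 - 100 = 0. Balances: emergency=0, brokerage=400, escrow=0, savings=300
Event 3 (deposit 400 to emergency): emergency: 0 + 400 = 400. Balances: emergency=400, brokerage=400, escrow=0, savings=300
Event 4 (withdraw 100 from emergency): emergency: 400 - 100 = 300. Balances: emergency=300, brokerage=400, escrow=0, savings=300
Event 5 (transfer 300 brokerage -> escrow): brokerage: 400 - 300 = 100, escrow: 0 + 300 = 300. Balances: emergency=300, brokerage=100, escrow=300, savings=300
Event 6 (deposit 200 to emergency): emergency: 300 + 200 = 500. Balances: emergency=500, brokerage=100, escrow=300, savings=300
Event 7 (deposit 350 to savings): savings: 300 + 350 = 650. Balances: emergency=500, brokerage=100, escrow=300, savings=650
Event 8 (withdraw 300 from emergency): emergency: 500 - 300 = 200. Balances: emergency=200, brokerage=100, escrow=300, savings=650

Final balance of escrow: 300

Answer: 300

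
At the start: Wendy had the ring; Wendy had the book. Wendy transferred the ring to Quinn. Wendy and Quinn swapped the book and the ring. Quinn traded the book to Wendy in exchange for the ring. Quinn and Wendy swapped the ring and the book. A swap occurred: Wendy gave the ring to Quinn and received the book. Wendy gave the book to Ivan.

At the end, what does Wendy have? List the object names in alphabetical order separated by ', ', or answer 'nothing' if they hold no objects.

Tracking all object holders:
Start: ring:Wendy, book:Wendy
Event 1 (give ring: Wendy -> Quinn). State: ring:Quinn, book:Wendy
Event 2 (swap book<->ring: now book:Quinn, ring:Wendy). State: ring:Wendy, book:Quinn
Event 3 (swap book<->ring: now book:Wendy, ring:Quinn). State: ring:Quinn, book:Wendy
Event 4 (swap ring<->book: now ring:Wendy, book:Quinn). State: ring:Wendy, book:Quinn
Event 5 (swap ring<->book: now ring:Quinn, book:Wendy). State: ring:Quinn, book:Wendy
Event 6 (give book: Wendy -> Ivan). State: ring:Quinn, book:Ivan

Final state: ring:Quinn, book:Ivan
Wendy holds: (nothing).

Answer: nothing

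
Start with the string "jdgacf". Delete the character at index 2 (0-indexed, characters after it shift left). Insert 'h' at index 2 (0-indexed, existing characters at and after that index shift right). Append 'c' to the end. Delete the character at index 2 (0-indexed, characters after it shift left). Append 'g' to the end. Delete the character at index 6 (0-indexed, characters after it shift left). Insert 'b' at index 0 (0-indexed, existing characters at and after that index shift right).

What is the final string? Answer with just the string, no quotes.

Applying each edit step by step:
Start: "jdgacf"
Op 1 (delete idx 2 = 'g'): "jdgacf" -> "jdacf"
Op 2 (insert 'h' at idx 2): "jdacf" -> "jdhacf"
Op 3 (append 'c'): "jdhacf" -> "jdhacfc"
Op 4 (delete idx 2 = 'h'): "jdhacfc" -> "jdacfc"
Op 5 (append 'g'): "jdacfc" -> "jdacfcg"
Op 6 (delete idx 6 = 'g'): "jdacfcg" -> "jdacfc"
Op 7 (insert 'b' at idx 0): "jdacfc" -> "bjdacfc"

Answer: bjdacfc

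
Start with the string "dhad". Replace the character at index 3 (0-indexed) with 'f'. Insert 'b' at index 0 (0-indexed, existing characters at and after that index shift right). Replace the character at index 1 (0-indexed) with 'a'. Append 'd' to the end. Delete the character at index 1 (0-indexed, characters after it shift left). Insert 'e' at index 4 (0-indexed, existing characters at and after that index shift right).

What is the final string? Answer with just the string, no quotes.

Answer: bhafed

Derivation:
Applying each edit step by step:
Start: "dhad"
Op 1 (replace idx 3: 'd' -> 'f'): "dhad" -> "dhaf"
Op 2 (insert 'b' at idx 0): "dhaf" -> "bdhaf"
Op 3 (replace idx 1: 'd' -> 'a'): "bdhaf" -> "bahaf"
Op 4 (append 'd'): "bahaf" -> "bahafd"
Op 5 (delete idx 1 = 'a'): "bahafd" -> "bhafd"
Op 6 (insert 'e' at idx 4): "bhafd" -> "bhafed"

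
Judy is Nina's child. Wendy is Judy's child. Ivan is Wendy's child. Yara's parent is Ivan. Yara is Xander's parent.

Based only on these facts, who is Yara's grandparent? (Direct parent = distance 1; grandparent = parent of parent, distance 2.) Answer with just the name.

Answer: Wendy

Derivation:
Reconstructing the parent chain from the given facts:
  Nina -> Judy -> Wendy -> Ivan -> Yara -> Xander
(each arrow means 'parent of the next')
Positions in the chain (0 = top):
  position of Nina: 0
  position of Judy: 1
  position of Wendy: 2
  position of Ivan: 3
  position of Yara: 4
  position of Xander: 5

Yara is at position 4; the grandparent is 2 steps up the chain, i.e. position 2: Wendy.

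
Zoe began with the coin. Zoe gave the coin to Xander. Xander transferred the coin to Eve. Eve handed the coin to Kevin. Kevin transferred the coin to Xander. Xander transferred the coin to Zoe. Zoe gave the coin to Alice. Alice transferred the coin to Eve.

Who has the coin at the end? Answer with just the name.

Tracking the coin through each event:
Start: Zoe has the coin.
After event 1: Xander has the coin.
After event 2: Eve has the coin.
After event 3: Kevin has the coin.
After event 4: Xander has the coin.
After event 5: Zoe has the coin.
After event 6: Alice has the coin.
After event 7: Eve has the coin.

Answer: Eve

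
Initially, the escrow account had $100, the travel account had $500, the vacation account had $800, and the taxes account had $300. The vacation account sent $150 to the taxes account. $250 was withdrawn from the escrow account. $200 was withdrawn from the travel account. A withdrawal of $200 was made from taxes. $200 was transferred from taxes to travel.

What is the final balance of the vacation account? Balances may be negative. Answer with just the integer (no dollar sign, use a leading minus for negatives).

Answer: 650

Derivation:
Tracking account balances step by step:
Start: escrow=100, travel=500, vacation=800, taxes=300
Event 1 (transfer 150 vacation -> taxes): vacation: 800 - 150 = 650, taxes: 300 + 150 = 450. Balances: escrow=100, travel=500, vacation=650, taxes=450
Event 2 (withdraw 250 from escrow): escrow: 100 - 250 = -150. Balances: escrow=-150, travel=500, vacation=650, taxes=450
Event 3 (withdraw 200 from travel): travel: 500 - 200 = 300. Balances: escrow=-150, travel=300, vacation=650, taxes=450
Event 4 (withdraw 200 from taxes): taxes: 450 - 200 = 250. Balances: escrow=-150, travel=300, vacation=650, taxes=250
Event 5 (transfer 200 taxes -> travel): taxes: 250 - 200 = 50, travel: 300 + 200 = 500. Balances: escrow=-150, travel=500, vacation=650, taxes=50

Final balance of vacation: 650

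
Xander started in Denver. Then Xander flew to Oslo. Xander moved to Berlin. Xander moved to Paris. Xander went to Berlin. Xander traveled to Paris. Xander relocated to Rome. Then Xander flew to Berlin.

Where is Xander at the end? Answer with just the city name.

Answer: Berlin

Derivation:
Tracking Xander's location:
Start: Xander is in Denver.
After move 1: Denver -> Oslo. Xander is in Oslo.
After move 2: Oslo -> Berlin. Xander is in Berlin.
After move 3: Berlin -> Paris. Xander is in Paris.
After move 4: Paris -> Berlin. Xander is in Berlin.
After move 5: Berlin -> Paris. Xander is in Paris.
After move 6: Paris -> Rome. Xander is in Rome.
After move 7: Rome -> Berlin. Xander is in Berlin.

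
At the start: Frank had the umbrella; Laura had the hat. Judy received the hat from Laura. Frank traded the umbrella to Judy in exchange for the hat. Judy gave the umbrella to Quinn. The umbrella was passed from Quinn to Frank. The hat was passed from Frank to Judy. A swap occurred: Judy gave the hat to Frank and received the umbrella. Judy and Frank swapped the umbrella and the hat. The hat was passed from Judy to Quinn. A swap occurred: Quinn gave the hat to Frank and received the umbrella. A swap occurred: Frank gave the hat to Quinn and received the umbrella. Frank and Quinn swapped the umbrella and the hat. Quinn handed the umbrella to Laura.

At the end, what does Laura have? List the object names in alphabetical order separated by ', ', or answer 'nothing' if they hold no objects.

Tracking all object holders:
Start: umbrella:Frank, hat:Laura
Event 1 (give hat: Laura -> Judy). State: umbrella:Frank, hat:Judy
Event 2 (swap umbrella<->hat: now umbrella:Judy, hat:Frank). State: umbrella:Judy, hat:Frank
Event 3 (give umbrella: Judy -> Quinn). State: umbrella:Quinn, hat:Frank
Event 4 (give umbrella: Quinn -> Frank). State: umbrella:Frank, hat:Frank
Event 5 (give hat: Frank -> Judy). State: umbrella:Frank, hat:Judy
Event 6 (swap hat<->umbrella: now hat:Frank, umbrella:Judy). State: umbrella:Judy, hat:Frank
Event 7 (swap umbrella<->hat: now umbrella:Frank, hat:Judy). State: umbrella:Frank, hat:Judy
Event 8 (give hat: Judy -> Quinn). State: umbrella:Frank, hat:Quinn
Event 9 (swap hat<->umbrella: now hat:Frank, umbrella:Quinn). State: umbrella:Quinn, hat:Frank
Event 10 (swap hat<->umbrella: now hat:Quinn, umbrella:Frank). State: umbrella:Frank, hat:Quinn
Event 11 (swap umbrella<->hat: now umbrella:Quinn, hat:Frank). State: umbrella:Quinn, hat:Frank
Event 12 (give umbrella: Quinn -> Laura). State: umbrella:Laura, hat:Frank

Final state: umbrella:Laura, hat:Frank
Laura holds: umbrella.

Answer: umbrella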